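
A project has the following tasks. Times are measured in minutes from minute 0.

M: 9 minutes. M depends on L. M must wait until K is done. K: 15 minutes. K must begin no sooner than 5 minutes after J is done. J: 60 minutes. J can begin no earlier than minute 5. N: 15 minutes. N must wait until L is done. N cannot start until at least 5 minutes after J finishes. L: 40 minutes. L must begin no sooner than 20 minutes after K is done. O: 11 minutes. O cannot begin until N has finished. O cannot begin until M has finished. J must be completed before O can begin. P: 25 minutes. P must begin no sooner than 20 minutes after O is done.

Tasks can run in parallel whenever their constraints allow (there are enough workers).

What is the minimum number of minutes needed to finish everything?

After its own release at minute 5, J can start at minute 5 and finishes at minute 65.
K cannot begin until J (finishes minute 65, plus 5-minute gap → minute 70). It runs from minute 70 to 70 + 15 = minute 85.
After K (finishes minute 85, plus 20-minute gap → minute 105), L can start at minute 105 and finishes at minute 145.
N needs all of L (finishes minute 145); J (finishes minute 65, plus 5-minute gap → minute 70). That puts its earliest start at minute 145; it finishes at 145 + 15 = minute 160.
M needs all of L (finishes minute 145); K (finishes minute 85). That puts its earliest start at minute 145; it finishes at 145 + 9 = minute 154.
O cannot start until N (finishes minute 160); M (finishes minute 154); J (finishes minute 65). The controlling bound is minute 160, so O finishes at 160 + 11 = minute 171.
P cannot begin until O (finishes minute 171, plus 20-minute gap → minute 191). It runs from minute 191 to 191 + 25 = minute 216.
All tasks are finished once the last one completes. Finish times: J at 65, K at 85, L at 145, M at 154, N at 160, O at 171, P at 216. The latest is minute 216.

216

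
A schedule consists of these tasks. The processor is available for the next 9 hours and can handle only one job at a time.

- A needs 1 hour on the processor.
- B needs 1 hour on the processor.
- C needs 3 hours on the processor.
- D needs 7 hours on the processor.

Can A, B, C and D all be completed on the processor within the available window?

Running back to back, the jobs need 1 + 1 + 3 + 7 = 12 hours on the processor.
Since 12 > 9, they cannot all fit.

No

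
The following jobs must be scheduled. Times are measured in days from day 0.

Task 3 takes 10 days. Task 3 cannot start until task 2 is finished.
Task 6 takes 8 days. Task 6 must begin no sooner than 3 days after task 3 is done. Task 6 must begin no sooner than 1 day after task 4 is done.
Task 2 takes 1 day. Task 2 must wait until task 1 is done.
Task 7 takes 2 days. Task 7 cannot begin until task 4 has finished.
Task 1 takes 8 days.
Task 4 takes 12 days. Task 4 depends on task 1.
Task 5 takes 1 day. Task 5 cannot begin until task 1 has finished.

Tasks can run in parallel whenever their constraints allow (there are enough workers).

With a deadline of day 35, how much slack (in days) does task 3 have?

5

Task 1 can start immediately at day 0; it finishes at day 8.
After task 1 (finishes day 8), task 2 can start at day 8 and finishes at day 9.
After task 2 (finishes day 9), task 3 can start at day 9 and finishes at day 19.

Working backward from the deadline:
Nothing follows task 6; the deadline of day 35 is its only limit. It must start by 35 − 8 = day 27.
Task 3 must finish before task 6 (must start by day 27, minus 3-day gap → day 24). With a 10-day duration, task 3 must start by 24 − 10 = day 14.
So task 3 can start as early as day 9 and as late as day 14, giving 14 − 9 = 5 days of slack.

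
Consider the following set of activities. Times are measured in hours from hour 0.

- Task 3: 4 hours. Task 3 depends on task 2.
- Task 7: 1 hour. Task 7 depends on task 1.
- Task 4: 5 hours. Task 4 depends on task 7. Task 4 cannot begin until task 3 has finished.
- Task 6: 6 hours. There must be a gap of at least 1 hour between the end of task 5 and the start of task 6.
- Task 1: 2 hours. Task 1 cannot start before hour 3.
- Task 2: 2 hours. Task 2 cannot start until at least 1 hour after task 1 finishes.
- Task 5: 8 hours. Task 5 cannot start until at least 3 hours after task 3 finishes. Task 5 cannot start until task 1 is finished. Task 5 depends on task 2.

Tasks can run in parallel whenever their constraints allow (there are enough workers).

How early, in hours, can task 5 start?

15

After its own release at hour 3, task 1 can start at hour 3 and finishes at hour 5.
Task 2 waits on task 1 (finishes hour 5, plus 1-hour gap → hour 6), so it starts at hour 6 and finishes at 6 + 2 = hour 8.
After task 2 (finishes hour 8), task 3 can start at hour 8 and finishes at hour 12.
Task 5 waits on task 3 (finishes hour 12, plus 3-hour gap → hour 15); task 1 (finishes hour 5); task 2 (finishes hour 8). The latest of these is hour 15, which is the earliest task 5 can start.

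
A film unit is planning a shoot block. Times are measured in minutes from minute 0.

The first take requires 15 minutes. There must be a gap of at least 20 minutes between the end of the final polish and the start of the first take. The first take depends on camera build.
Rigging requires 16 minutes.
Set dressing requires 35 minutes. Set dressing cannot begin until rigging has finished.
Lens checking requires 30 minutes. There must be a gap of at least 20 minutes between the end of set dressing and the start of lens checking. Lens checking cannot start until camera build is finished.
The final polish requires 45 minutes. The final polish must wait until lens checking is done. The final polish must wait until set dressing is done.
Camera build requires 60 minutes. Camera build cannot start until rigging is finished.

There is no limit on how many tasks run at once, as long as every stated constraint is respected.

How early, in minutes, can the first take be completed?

Rigging can start immediately at minute 0; it finishes at minute 16.
Camera build waits on rigging (finishes minute 16), so it starts at minute 16 and finishes at 16 + 60 = minute 76.
Set dressing cannot begin until rigging (finishes minute 16). It runs from minute 16 to 16 + 35 = minute 51.
Lens checking needs all of set dressing (finishes minute 51, plus 20-minute gap → minute 71); camera build (finishes minute 76). That puts its earliest start at minute 76; it finishes at 76 + 30 = minute 106.
The final polish needs all of lens checking (finishes minute 106); set dressing (finishes minute 51). That puts its earliest start at minute 106; it finishes at 106 + 45 = minute 151.
The first take has to wait for the final polish (finishes minute 151, plus 20-minute gap → minute 171); camera build (finishes minute 76). The latest of these is minute 171, so the first take runs minute 171 to 171 + 15 = minute 186.

186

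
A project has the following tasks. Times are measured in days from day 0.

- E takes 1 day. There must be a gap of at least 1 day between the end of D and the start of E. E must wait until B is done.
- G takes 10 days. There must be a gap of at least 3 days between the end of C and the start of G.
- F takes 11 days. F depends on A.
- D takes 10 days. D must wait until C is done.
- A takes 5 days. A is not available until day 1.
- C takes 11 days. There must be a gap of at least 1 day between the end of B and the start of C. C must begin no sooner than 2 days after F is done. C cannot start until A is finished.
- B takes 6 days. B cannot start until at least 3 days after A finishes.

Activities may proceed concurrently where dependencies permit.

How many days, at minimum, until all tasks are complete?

After its own release at day 1, A can start at day 1 and finishes at day 6.
After A (finishes day 6), F can start at day 6 and finishes at day 17.
After A (finishes day 6, plus 3-day gap → day 9), B can start at day 9 and finishes at day 15.
C cannot start until B (finishes day 15, plus 1-day gap → day 16); F (finishes day 17, plus 2-day gap → day 19); A (finishes day 6). The controlling bound is day 19, so C finishes at 19 + 11 = day 30.
G cannot begin until C (finishes day 30, plus 3-day gap → day 33). It runs from day 33 to 33 + 10 = day 43.
D waits on C (finishes day 30), so it starts at day 30 and finishes at 30 + 10 = day 40.
E cannot start until D (finishes day 40, plus 1-day gap → day 41); B (finishes day 15). The controlling bound is day 41, so E finishes at 41 + 1 = day 42.
All tasks are finished once the last one completes. Finish times: A at 6, B at 15, C at 30, D at 40, E at 42, F at 17, G at 43. The latest is day 43.

43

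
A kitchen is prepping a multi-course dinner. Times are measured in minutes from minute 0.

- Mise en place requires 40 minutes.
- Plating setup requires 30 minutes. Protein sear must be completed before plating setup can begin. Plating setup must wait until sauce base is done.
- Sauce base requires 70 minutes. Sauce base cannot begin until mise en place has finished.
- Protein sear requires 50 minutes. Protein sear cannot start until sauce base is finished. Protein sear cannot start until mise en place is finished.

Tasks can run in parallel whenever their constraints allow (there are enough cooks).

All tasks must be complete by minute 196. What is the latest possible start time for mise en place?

6

Plating setup must finish by minute 196; it takes 30 minutes, so it must start by 196 − 30 = minute 166.
Since plating setup (must start by minute 166) depends on it, protein sear must finish by minute 166. Backing off its 50-minute duration gives a latest start of minute 116.
For sauce base: protein sear (must start by minute 116); plating setup (must start by minute 166). The most restrictive is minute 116; with a 70-minute duration, sauce base must start by minute 46.
Mise en place feeds sauce base (must start by minute 46); protein sear (must start by minute 116). Taking the minimum, mise en place must finish by minute 46 and start by 46 − 40 = minute 6.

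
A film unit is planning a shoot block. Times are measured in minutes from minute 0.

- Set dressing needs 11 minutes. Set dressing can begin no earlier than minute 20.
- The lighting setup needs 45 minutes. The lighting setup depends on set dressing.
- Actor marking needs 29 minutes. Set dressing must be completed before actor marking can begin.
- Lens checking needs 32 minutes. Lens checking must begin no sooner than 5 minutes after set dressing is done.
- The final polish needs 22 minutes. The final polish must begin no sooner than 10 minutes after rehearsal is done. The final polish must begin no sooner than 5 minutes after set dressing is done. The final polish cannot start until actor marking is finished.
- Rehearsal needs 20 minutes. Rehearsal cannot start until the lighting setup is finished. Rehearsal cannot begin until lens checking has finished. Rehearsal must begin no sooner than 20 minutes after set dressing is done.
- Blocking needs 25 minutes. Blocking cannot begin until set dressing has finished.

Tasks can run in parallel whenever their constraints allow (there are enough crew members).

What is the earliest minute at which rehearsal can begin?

76

After its own release at minute 20, set dressing can start at minute 20 and finishes at minute 31.
Lens checking waits on set dressing (finishes minute 31, plus 5-minute gap → minute 36), so it starts at minute 36 and finishes at 36 + 32 = minute 68.
The lighting setup cannot begin until set dressing (finishes minute 31). It runs from minute 31 to 31 + 45 = minute 76.
Rehearsal waits on the lighting setup (finishes minute 76); lens checking (finishes minute 68); set dressing (finishes minute 31, plus 20-minute gap → minute 51). The latest of these is minute 76, which is the earliest rehearsal can start.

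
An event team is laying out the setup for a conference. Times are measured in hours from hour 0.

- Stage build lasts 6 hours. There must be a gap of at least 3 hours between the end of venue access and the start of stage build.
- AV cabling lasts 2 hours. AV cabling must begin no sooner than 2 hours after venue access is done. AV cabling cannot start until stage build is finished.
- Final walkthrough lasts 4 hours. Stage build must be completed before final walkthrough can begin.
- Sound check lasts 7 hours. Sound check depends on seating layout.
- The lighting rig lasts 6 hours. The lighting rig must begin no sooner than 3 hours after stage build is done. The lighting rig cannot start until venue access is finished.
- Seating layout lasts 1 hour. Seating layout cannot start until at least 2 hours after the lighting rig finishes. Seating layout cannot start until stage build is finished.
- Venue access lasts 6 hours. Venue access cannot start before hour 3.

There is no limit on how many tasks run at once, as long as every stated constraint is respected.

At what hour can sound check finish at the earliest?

37

Venue access cannot begin until its own release at hour 3. It runs from hour 3 to 3 + 6 = hour 9.
Stage build waits on venue access (finishes hour 9, plus 3-hour gap → hour 12), so it starts at hour 12 and finishes at 12 + 6 = hour 18.
The lighting rig has to wait for stage build (finishes hour 18, plus 3-hour gap → hour 21); venue access (finishes hour 9). The latest of these is hour 21, so the lighting rig runs hour 21 to 21 + 6 = hour 27.
For seating layout: the lighting rig (finishes hour 27, plus 2-hour gap → hour 29); stage build (finishes hour 18). Taking the maximum gives a start of hour 29, and it finishes at 29 + 1 = hour 30.
After seating layout (finishes hour 30), sound check can start at hour 30 and finishes at hour 37.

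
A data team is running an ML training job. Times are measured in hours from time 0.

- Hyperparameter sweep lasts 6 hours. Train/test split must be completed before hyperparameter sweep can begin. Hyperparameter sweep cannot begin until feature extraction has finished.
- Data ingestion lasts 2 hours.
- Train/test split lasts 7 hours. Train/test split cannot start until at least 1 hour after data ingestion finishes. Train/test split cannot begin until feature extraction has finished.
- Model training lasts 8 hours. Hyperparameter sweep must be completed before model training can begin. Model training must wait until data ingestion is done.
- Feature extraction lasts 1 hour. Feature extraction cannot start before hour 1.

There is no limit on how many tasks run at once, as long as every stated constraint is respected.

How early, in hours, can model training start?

Feature extraction waits on its own release at hour 1, so it starts at hour 1 and finishes at 1 + 1 = hour 2.
Nothing blocks data ingestion, so it runs from hour 0 to hour 2.
For train/test split: data ingestion (finishes hour 2, plus 1-hour gap → hour 3); feature extraction (finishes hour 2). Taking the maximum gives a start of hour 3, and it finishes at 3 + 7 = hour 10.
Hyperparameter sweep has to wait for train/test split (finishes hour 10); feature extraction (finishes hour 2). The latest of these is hour 10, so hyperparameter sweep runs hour 10 to 10 + 6 = hour 16.
Model training waits on hyperparameter sweep (finishes hour 16); data ingestion (finishes hour 2). The latest of these is hour 16, which is the earliest model training can start.

16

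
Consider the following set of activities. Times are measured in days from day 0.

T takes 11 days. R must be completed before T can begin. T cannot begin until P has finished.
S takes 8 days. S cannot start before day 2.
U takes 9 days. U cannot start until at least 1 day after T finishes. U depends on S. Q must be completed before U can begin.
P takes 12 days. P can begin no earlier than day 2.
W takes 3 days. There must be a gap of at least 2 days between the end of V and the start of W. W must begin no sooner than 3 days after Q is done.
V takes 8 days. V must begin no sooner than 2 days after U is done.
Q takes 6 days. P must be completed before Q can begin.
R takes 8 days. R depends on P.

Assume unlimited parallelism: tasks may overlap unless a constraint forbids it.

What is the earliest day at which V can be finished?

53

S waits on its own release at day 2, so it starts at day 2 and finishes at 2 + 8 = day 10.
P waits on its own release at day 2, so it starts at day 2 and finishes at 2 + 12 = day 14.
R waits on P (finishes day 14), so it starts at day 14 and finishes at 14 + 8 = day 22.
T has to wait for R (finishes day 22); P (finishes day 14). The latest of these is day 22, so T runs day 22 to 22 + 11 = day 33.
Q cannot begin until P (finishes day 14). It runs from day 14 to 14 + 6 = day 20.
U has to wait for T (finishes day 33, plus 1-day gap → day 34); S (finishes day 10); Q (finishes day 20). The latest of these is day 34, so U runs day 34 to 34 + 9 = day 43.
V cannot begin until U (finishes day 43, plus 2-day gap → day 45). It runs from day 45 to 45 + 8 = day 53.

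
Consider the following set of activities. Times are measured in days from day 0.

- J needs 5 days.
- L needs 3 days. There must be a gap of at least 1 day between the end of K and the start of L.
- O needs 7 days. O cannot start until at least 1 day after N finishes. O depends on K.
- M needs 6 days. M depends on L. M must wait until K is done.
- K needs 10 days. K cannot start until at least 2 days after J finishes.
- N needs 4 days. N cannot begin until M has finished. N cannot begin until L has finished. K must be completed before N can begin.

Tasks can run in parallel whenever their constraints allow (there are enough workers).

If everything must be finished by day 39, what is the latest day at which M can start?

21

Nothing follows O; the deadline of day 39 is its only limit. It must start by 39 − 7 = day 32.
N has to be done before O (must start by day 32, minus 1-day gap → day 31). That means finishing by day 31, i.e. starting by 31 − 4 = day 27.
M must finish before N (must start by day 27). With a 6-day duration, M must start by 27 − 6 = day 21.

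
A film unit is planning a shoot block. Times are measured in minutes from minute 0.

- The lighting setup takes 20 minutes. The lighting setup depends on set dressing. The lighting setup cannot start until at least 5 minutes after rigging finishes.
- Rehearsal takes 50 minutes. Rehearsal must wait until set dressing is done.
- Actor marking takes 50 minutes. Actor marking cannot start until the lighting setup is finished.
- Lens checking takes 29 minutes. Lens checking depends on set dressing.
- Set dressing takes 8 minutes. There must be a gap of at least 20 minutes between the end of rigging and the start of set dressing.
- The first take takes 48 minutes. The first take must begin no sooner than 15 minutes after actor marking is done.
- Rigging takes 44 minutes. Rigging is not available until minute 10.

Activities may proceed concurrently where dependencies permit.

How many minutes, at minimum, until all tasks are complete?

Rigging cannot begin until its own release at minute 10. It runs from minute 10 to 10 + 44 = minute 54.
Set dressing waits on rigging (finishes minute 54, plus 20-minute gap → minute 74), so it starts at minute 74 and finishes at 74 + 8 = minute 82.
Rehearsal cannot begin until set dressing (finishes minute 82). It runs from minute 82 to 82 + 50 = minute 132.
After set dressing (finishes minute 82), lens checking can start at minute 82 and finishes at minute 111.
The lighting setup needs all of set dressing (finishes minute 82); rigging (finishes minute 54, plus 5-minute gap → minute 59). That puts its earliest start at minute 82; it finishes at 82 + 20 = minute 102.
Actor marking cannot begin until the lighting setup (finishes minute 102). It runs from minute 102 to 102 + 50 = minute 152.
The first take waits on actor marking (finishes minute 152, plus 15-minute gap → minute 167), so it starts at minute 167 and finishes at 167 + 48 = minute 215.
All tasks are finished once the last one completes. Finish times: Rigging at 54, Set dressing at 82, The lighting setup at 102, Lens checking at 111, Actor marking at 152, Rehearsal at 132, The first take at 215. The latest is minute 215.

215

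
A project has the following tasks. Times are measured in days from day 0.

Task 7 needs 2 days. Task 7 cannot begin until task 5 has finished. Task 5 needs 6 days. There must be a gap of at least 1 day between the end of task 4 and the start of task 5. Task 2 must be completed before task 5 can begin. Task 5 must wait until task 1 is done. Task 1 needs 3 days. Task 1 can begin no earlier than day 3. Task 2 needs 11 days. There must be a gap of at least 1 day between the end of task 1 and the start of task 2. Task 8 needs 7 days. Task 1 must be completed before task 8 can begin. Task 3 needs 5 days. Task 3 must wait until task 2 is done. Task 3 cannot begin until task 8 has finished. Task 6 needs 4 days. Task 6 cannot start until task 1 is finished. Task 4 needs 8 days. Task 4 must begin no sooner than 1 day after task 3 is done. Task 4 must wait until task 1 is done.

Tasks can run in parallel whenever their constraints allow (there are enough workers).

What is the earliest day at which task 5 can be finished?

39

After its own release at day 3, task 1 can start at day 3 and finishes at day 6.
After task 1 (finishes day 6), task 8 can start at day 6 and finishes at day 13.
Task 2 waits on task 1 (finishes day 6, plus 1-day gap → day 7), so it starts at day 7 and finishes at 7 + 11 = day 18.
Task 3 has to wait for task 2 (finishes day 18); task 8 (finishes day 13). The latest of these is day 18, so task 3 runs day 18 to 18 + 5 = day 23.
Task 4 needs all of task 3 (finishes day 23, plus 1-day gap → day 24); task 1 (finishes day 6). That puts its earliest start at day 24; it finishes at 24 + 8 = day 32.
Task 5 needs all of task 4 (finishes day 32, plus 1-day gap → day 33); task 2 (finishes day 18); task 1 (finishes day 6). That puts its earliest start at day 33; it finishes at 33 + 6 = day 39.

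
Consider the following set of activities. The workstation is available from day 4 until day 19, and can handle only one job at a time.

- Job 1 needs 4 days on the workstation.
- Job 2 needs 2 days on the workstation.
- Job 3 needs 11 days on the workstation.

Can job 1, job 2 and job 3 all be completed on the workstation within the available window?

The workstation window is 19 − 4 = 15 days.
Running back to back, the jobs need 4 + 2 + 11 = 17 days on the workstation.
Since 17 > 15, they cannot all fit.

No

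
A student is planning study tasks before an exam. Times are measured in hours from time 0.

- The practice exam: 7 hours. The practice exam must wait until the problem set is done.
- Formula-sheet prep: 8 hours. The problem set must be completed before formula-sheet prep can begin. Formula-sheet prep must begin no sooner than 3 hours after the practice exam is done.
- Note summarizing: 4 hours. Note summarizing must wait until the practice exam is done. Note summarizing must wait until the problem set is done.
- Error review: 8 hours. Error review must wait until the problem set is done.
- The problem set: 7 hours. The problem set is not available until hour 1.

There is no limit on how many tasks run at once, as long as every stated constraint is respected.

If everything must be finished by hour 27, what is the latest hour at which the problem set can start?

Nothing follows note summarizing; the deadline of hour 27 is its only limit. It must start by 27 − 4 = hour 23.
Formula-sheet prep must finish by hour 27; it takes 8 hours, so it must start by 27 − 8 = hour 19.
The practice exam must finish in time for note summarizing (must start by hour 23); formula-sheet prep (must start by hour 19, minus 3-hour gap → hour 16). The tightest is hour 16, so the practice exam must start by 16 − 7 = hour 9.
Error review must finish by hour 27; it takes 8 hours, so it must start by 27 − 8 = hour 19.
The problem set has several dependents: the practice exam (must start by hour 9); error review (must start by hour 19); note summarizing (must start by hour 23); formula-sheet prep (must start by hour 19). The earliest of those limits is hour 9, so the problem set must start by 9 − 7 = hour 2.

2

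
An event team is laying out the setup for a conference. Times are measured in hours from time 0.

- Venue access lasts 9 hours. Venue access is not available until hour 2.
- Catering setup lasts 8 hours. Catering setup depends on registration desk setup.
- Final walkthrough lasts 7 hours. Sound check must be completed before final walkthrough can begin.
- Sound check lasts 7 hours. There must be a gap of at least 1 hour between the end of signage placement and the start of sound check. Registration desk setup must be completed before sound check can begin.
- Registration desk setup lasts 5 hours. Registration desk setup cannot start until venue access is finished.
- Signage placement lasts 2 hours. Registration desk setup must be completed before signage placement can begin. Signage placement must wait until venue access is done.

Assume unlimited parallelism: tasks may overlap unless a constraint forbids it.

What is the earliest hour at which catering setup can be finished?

Venue access waits on its own release at hour 2, so it starts at hour 2 and finishes at 2 + 9 = hour 11.
Registration desk setup cannot begin until venue access (finishes hour 11). It runs from hour 11 to 11 + 5 = hour 16.
After registration desk setup (finishes hour 16), catering setup can start at hour 16 and finishes at hour 24.

24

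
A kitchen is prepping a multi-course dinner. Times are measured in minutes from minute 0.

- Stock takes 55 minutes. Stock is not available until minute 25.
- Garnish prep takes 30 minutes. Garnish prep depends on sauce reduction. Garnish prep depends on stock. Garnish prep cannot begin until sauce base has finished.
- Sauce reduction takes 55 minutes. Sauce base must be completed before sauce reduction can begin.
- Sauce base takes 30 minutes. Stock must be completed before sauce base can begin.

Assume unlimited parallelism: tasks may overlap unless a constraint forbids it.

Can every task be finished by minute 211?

Yes

Stock waits on its own release at minute 25, so it starts at minute 25 and finishes at 25 + 55 = minute 80.
After stock (finishes minute 80), sauce base can start at minute 80 and finishes at minute 110.
Sauce reduction waits on sauce base (finishes minute 110), so it starts at minute 110 and finishes at 110 + 55 = minute 165.
Garnish prep has to wait for sauce reduction (finishes minute 165); stock (finishes minute 80); sauce base (finishes minute 110). The latest of these is minute 165, so garnish prep runs minute 165 to 165 + 30 = minute 195.
Every task is finished by minute 195, which is no later than the deadline of 211, so the schedule is feasible.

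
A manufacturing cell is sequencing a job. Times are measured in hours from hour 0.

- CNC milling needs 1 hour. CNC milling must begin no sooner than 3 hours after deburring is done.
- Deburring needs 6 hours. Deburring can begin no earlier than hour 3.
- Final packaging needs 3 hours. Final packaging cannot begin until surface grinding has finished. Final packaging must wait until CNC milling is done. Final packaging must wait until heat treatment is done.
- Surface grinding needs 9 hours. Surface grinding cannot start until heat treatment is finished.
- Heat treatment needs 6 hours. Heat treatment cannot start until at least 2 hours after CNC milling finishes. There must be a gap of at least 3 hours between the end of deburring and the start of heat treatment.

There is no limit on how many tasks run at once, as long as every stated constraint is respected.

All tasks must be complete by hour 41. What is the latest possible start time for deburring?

11

To finish by hour 41, final packaging (duration 3) must start no later than hour 38.
Since final packaging (must start by hour 38) depends on it, surface grinding must finish by hour 38. Backing off its 9-hour duration gives a latest start of hour 29.
For heat treatment: surface grinding (must start by hour 29); final packaging (must start by hour 38). The most restrictive is hour 29; with a 6-hour duration, heat treatment must start by hour 23.
CNC milling must finish in time for heat treatment (must start by hour 23, minus 2-hour gap → hour 21); final packaging (must start by hour 38). The tightest is hour 21, so CNC milling must start by 21 − 1 = hour 20.
Deburring must finish in time for CNC milling (must start by hour 20, minus 3-hour gap → hour 17); heat treatment (must start by hour 23, minus 3-hour gap → hour 20). The tightest is hour 17, so deburring must start by 17 − 6 = hour 11.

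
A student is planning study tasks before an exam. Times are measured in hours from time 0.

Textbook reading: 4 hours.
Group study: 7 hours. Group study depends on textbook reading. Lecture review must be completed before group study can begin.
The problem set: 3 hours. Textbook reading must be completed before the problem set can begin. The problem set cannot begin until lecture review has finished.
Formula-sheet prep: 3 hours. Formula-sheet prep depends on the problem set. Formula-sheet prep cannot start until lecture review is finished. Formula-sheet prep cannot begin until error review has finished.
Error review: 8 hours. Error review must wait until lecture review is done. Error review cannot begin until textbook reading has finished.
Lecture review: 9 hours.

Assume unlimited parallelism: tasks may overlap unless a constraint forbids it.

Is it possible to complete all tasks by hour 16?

Nothing blocks lecture review, so it runs from hour 0 to hour 9.
Textbook reading has no prerequisites, so it starts at hour 0 and finishes at hour 4.
For group study: textbook reading (finishes hour 4); lecture review (finishes hour 9). Taking the maximum gives a start of hour 9, and it finishes at 9 + 7 = hour 16.
For error review: lecture review (finishes hour 9); textbook reading (finishes hour 4). Taking the maximum gives a start of hour 9, and it finishes at 9 + 8 = hour 17.
The problem set cannot start until textbook reading (finishes hour 4); lecture review (finishes hour 9). The controlling bound is hour 9, so the problem set finishes at 9 + 3 = hour 12.
Formula-sheet prep needs all of the problem set (finishes hour 12); lecture review (finishes hour 9); error review (finishes hour 17). That puts its earliest start at hour 17; it finishes at 17 + 3 = hour 20.
The earliest everything can be done is hour 20, which is after the deadline of 16, so it is not possible.

No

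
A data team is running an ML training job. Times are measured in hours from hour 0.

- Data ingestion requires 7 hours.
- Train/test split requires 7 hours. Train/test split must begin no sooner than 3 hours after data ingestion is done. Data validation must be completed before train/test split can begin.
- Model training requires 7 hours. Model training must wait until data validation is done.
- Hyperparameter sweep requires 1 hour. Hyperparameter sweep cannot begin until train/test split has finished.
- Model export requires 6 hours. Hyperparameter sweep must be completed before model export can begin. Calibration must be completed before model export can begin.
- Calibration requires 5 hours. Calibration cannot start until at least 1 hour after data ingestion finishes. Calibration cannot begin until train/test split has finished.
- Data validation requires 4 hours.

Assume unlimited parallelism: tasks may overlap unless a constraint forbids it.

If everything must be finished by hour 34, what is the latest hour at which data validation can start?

Nothing follows model export; the deadline of hour 34 is its only limit. It must start by 34 − 6 = hour 28.
Since model export (must start by hour 28) depends on it, hyperparameter sweep must finish by hour 28. Backing off its 1-hour duration gives a latest start of hour 27.
Calibration feeds into model export (must start by hour 28); so calibration must finish by hour 28 and therefore start by hour 23.
Train/test split has several dependents: hyperparameter sweep (must start by hour 27); calibration (must start by hour 23). The earliest of those limits is hour 23, so train/test split must start by 23 − 7 = hour 16.
Model training has no dependents, so it just needs to finish by hour 34. Starting by 34 − 7 = hour 27 achieves that.
Data validation feeds train/test split (must start by hour 16); model training (must start by hour 27). Taking the minimum, data validation must finish by hour 16 and start by 16 − 4 = hour 12.

12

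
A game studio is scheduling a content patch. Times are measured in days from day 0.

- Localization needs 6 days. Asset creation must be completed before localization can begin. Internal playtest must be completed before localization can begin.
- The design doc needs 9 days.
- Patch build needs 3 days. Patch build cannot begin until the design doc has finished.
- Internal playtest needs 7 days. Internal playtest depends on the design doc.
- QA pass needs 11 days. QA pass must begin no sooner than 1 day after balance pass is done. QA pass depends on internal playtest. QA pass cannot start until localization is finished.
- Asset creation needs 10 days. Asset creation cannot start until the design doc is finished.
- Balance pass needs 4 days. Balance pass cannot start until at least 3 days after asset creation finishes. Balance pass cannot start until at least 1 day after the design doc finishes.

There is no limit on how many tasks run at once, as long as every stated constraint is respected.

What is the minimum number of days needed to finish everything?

38

Nothing blocks the design doc, so it runs from day 0 to day 9.
Patch build cannot begin until the design doc (finishes day 9). It runs from day 9 to 9 + 3 = day 12.
Internal playtest cannot begin until the design doc (finishes day 9). It runs from day 9 to 9 + 7 = day 16.
After the design doc (finishes day 9), asset creation can start at day 9 and finishes at day 19.
Localization cannot start until asset creation (finishes day 19); internal playtest (finishes day 16). The controlling bound is day 19, so localization finishes at 19 + 6 = day 25.
For balance pass: asset creation (finishes day 19, plus 3-day gap → day 22); the design doc (finishes day 9, plus 1-day gap → day 10). Taking the maximum gives a start of day 22, and it finishes at 22 + 4 = day 26.
For QA pass: balance pass (finishes day 26, plus 1-day gap → day 27); internal playtest (finishes day 16); localization (finishes day 25). Taking the maximum gives a start of day 27, and it finishes at 27 + 11 = day 38.
All tasks are finished once the last one completes. Finish times: The design doc at 9, Asset creation at 19, Internal playtest at 16, Balance pass at 26, Localization at 25, QA pass at 38, Patch build at 12. The latest is day 38.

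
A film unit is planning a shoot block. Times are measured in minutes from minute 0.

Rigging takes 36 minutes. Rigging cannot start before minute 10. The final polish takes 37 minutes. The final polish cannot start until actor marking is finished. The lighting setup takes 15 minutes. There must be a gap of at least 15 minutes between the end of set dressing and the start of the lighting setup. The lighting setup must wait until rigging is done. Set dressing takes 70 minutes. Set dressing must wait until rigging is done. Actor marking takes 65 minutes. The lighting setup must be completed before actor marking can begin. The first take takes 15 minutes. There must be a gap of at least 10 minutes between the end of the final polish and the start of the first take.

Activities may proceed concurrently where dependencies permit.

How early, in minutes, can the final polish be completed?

Rigging waits on its own release at minute 10, so it starts at minute 10 and finishes at 10 + 36 = minute 46.
After rigging (finishes minute 46), set dressing can start at minute 46 and finishes at minute 116.
The lighting setup needs all of set dressing (finishes minute 116, plus 15-minute gap → minute 131); rigging (finishes minute 46). That puts its earliest start at minute 131; it finishes at 131 + 15 = minute 146.
After the lighting setup (finishes minute 146), actor marking can start at minute 146 and finishes at minute 211.
The final polish cannot begin until actor marking (finishes minute 211). It runs from minute 211 to 211 + 37 = minute 248.

248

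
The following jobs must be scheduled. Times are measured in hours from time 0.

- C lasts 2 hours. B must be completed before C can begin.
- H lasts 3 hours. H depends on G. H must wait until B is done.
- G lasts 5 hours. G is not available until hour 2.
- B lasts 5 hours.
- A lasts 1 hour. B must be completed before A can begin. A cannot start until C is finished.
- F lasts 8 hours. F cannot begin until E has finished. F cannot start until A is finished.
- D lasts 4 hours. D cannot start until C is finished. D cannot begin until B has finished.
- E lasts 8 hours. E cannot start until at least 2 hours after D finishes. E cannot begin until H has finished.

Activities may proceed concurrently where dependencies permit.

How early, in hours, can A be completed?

8

B has no prerequisites, so it starts at hour 0 and finishes at hour 5.
C cannot begin until B (finishes hour 5). It runs from hour 5 to 5 + 2 = hour 7.
A cannot start until B (finishes hour 5); C (finishes hour 7). The controlling bound is hour 7, so A finishes at 7 + 1 = hour 8.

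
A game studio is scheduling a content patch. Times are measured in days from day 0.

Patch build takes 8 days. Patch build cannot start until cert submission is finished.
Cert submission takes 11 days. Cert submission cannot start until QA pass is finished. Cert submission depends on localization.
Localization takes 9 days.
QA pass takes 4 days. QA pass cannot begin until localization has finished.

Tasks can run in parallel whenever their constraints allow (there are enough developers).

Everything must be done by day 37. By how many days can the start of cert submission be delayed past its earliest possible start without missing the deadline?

5

Nothing blocks localization, so it runs from day 0 to day 9.
QA pass waits on localization (finishes day 9), so it starts at day 9 and finishes at 9 + 4 = day 13.
Cert submission cannot start until QA pass (finishes day 13); localization (finishes day 9). The controlling bound is day 13, so cert submission finishes at 13 + 11 = day 24.

Working backward from the deadline:
To finish by day 37, patch build (duration 8) must start no later than day 29.
Cert submission must finish before patch build (must start by day 29). With an 11-day duration, cert submission must start by 29 − 11 = day 18.
So cert submission can start as early as day 13 and as late as day 18, giving 18 − 13 = 5 days of slack.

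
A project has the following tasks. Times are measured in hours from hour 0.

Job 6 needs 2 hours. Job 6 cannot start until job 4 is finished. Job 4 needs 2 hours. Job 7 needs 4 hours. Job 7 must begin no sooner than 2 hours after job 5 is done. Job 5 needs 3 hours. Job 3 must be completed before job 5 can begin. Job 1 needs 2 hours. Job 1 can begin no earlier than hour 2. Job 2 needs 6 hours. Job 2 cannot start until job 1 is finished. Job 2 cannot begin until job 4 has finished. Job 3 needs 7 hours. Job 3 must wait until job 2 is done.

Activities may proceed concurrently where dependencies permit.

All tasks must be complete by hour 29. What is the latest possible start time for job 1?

Job 7 has no dependents, so it just needs to finish by hour 29. Starting by 29 − 4 = hour 25 achieves that.
Job 5 has to be done before job 7 (must start by hour 25, minus 2-hour gap → hour 23). That means finishing by hour 23, i.e. starting by 23 − 3 = hour 20.
Job 3 has to be done before job 5 (must start by hour 20). That means finishing by hour 20, i.e. starting by 20 − 7 = hour 13.
Job 2 must finish before job 3 (must start by hour 13). With a 6-hour duration, job 2 must start by 13 − 6 = hour 7.
Since job 2 (must start by hour 7) depends on it, job 1 must finish by hour 7. Backing off its 2-hour duration gives a latest start of hour 5.

5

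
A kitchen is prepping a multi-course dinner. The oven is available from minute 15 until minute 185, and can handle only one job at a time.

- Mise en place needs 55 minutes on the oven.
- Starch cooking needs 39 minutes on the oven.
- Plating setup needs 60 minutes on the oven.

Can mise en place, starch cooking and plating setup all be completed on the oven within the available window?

Yes

The oven window is 185 − 15 = 170 minutes.
Running back to back, the jobs need 55 + 39 + 60 = 154 minutes on the oven.
Since 154 ≤ 170, they fit within the window.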